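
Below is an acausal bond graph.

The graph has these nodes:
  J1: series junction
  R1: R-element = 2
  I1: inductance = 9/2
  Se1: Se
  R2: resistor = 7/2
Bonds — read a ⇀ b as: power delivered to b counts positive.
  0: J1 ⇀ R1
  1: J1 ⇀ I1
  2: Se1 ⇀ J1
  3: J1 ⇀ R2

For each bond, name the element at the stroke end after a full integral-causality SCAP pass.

b2 stroke→J1  (Se1 fixes effort; stroke away)
b1 stroke→I1  (I1: I, integral causality)
b0 stroke→J1  (J1: bond 1 brought flow, rest push out)
b3 stroke→J1  (J1: bond 1 brought flow, rest push out)

#0 stroke at J1
#1 stroke at I1
#2 stroke at J1
#3 stroke at J1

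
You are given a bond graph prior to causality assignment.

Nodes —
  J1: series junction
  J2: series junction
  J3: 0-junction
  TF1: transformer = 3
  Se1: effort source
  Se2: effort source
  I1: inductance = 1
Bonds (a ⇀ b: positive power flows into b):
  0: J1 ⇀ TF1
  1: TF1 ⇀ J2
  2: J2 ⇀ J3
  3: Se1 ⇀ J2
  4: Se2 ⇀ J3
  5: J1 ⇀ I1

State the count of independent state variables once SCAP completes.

#3 stroke→J2  (Se1 (Se) sets effort on bond)
#4 stroke→J3  (Se2 (Se) sets effort on bond)
#2 stroke→J2  (common-e at J3 fixed by 4)
#1 stroke→TF1  (J2 needs exactly one f-in)
#0 stroke→J1  (TF TF1: opposite of bond 1)
#5 stroke→I1  (J1: last free bond brings flow in)

1  (I1 all integral)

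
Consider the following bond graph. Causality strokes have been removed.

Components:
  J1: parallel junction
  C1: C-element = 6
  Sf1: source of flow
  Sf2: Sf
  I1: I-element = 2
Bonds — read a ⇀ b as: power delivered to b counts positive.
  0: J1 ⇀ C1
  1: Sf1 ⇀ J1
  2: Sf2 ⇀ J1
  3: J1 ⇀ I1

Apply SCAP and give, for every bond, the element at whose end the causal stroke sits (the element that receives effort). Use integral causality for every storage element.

bond 0 |J1
bond 1 |Sf1
bond 2 |Sf2
bond 3 |I1

bond 1 stroke at Sf1  (source Sf1 imposes f)
bond 2 stroke at Sf2  (Sf2 (Sf) sets flow on bond)
bond 0 stroke at J1  (prefer integral on C1)
bond 3 stroke at I1  (common-e at J1 fixed by 0)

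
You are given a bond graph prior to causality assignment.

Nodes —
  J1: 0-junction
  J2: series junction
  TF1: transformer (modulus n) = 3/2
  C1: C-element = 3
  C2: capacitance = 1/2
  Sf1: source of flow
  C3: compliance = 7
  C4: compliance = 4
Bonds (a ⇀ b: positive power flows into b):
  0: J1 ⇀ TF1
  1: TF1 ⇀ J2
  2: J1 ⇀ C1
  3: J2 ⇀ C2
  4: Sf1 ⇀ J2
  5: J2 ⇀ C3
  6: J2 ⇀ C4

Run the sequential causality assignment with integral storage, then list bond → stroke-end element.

β4 stroke at Sf1  (source Sf1 imposes f)
β1 stroke at J2  (1-jn J2 has f-setter on 4)
β3 stroke at J2  (J2 flow already set via bond 4)
β5 stroke at J2  (J2 flow already set via bond 4)
β6 stroke at J2  (common-f at J2 fixed by 4)
β0 stroke at TF1  (TF1: transformer flips bond 1)
β2 stroke at J1  (closing 0-jn rule on J1)

bond 0 stroke at TF1
bond 1 stroke at J2
bond 2 stroke at J1
bond 3 stroke at J2
bond 4 stroke at Sf1
bond 5 stroke at J2
bond 6 stroke at J2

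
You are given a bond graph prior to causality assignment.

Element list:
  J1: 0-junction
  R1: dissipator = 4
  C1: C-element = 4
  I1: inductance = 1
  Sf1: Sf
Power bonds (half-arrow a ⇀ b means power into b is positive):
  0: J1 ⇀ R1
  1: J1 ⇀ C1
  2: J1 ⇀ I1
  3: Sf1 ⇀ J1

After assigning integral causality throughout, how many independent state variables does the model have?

#3 |Sf1  (Sf1 fixes flow; stroke at Sf1)
#1 |J1  (C1: C, integral causality)
#0 |R1  (J1: bond 1 brought effort, rest push out)
#2 |I1  (0-jn J1 has e-setter on 1)

2  (C1, I1 all integral)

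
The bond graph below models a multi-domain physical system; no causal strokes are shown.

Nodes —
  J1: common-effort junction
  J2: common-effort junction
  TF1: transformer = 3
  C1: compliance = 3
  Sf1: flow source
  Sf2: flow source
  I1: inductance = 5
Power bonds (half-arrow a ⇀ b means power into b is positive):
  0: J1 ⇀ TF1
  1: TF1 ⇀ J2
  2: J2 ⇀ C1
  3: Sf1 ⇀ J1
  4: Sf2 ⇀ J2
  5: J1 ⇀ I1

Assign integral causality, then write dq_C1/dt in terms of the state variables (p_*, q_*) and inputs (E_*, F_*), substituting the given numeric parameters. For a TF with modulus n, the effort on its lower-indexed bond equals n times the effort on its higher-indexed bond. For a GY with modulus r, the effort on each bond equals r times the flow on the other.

dq_C1/dt = 3*F_Sf1 + F_Sf2 - 3*p_I1/5

b3 |Sf1  (Sf1: flow source, stroke at near end)
b4 |Sf2  (source Sf2 imposes f)
b2 |J2  (C1 integral (e out))
b1 |TF1  (common-e at J2 fixed by 2)
b0 |J1  (TF TF1: opposite of bond 1)
b5 |I1  (common-e at J1 fixed by 0)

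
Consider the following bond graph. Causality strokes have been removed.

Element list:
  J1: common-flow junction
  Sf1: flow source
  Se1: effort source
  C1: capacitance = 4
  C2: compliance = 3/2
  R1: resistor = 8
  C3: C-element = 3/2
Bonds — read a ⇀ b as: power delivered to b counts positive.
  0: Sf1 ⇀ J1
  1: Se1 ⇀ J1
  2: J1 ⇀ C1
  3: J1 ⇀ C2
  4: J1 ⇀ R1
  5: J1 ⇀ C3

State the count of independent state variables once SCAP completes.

#0 |Sf1  (Sf1: flow source, stroke at near end)
#1 |J1  (Se1 (Se) sets effort on bond)
#2 |J1  (J1: bond 0 brought flow, rest push out)
#3 |J1  (1-jn J1 has f-setter on 0)
#4 |J1  (common-f at J1 fixed by 0)
#5 |J1  (J1 flow already set via bond 0)

3  (C1, C2, C3 all integral)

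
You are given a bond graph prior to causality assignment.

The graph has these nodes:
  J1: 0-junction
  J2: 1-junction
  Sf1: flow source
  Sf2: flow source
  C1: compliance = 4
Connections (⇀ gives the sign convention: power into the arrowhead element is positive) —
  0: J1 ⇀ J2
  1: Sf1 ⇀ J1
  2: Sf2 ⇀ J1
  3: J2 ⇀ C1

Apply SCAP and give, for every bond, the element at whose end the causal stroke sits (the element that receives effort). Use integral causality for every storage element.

#1 →Sf1  (source Sf1 imposes f)
#2 →Sf2  (Sf2: flow source, stroke at near end)
#0 →J1  (J1: last free bond brings effort in)
#3 →J2  (J2 flow already set via bond 0)

b0 stroke at J1
b1 stroke at Sf1
b2 stroke at Sf2
b3 stroke at J2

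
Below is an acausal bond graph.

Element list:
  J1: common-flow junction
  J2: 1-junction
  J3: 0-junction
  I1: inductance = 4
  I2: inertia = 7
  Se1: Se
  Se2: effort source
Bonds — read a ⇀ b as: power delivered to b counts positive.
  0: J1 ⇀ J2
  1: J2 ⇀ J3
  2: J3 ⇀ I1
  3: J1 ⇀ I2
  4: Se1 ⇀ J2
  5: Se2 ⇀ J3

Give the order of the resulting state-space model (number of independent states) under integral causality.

2  (I1, I2 all integral)

β4 stroke at J2  (Se1: effort source, stroke at far end)
β5 stroke at J3  (source Se2 imposes e)
β1 stroke at J2  (0-jn J3 has e-setter on 5)
β2 stroke at I1  (common-e at J3 fixed by 5)
β0 stroke at J1  (J2: last free bond brings flow in)
β3 stroke at I2  (J1 needs exactly one f-in)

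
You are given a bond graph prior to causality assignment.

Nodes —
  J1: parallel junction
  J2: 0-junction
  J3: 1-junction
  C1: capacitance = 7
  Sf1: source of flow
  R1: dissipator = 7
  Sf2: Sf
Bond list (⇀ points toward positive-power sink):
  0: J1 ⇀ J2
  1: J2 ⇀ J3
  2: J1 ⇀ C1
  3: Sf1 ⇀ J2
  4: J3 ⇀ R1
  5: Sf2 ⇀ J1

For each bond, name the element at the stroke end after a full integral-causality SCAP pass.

#0 stroke at J2
#1 stroke at J3
#2 stroke at J1
#3 stroke at Sf1
#4 stroke at R1
#5 stroke at Sf2

bond 3 stroke at Sf1  (Sf1: flow source, stroke at near end)
bond 5 stroke at Sf2  (Sf2 (Sf) sets flow on bond)
bond 2 stroke at J1  (C1 integral (e out))
bond 0 stroke at J2  (0-jn J1 has e-setter on 2)
bond 1 stroke at J3  (common-e at J2 fixed by 0)
bond 4 stroke at R1  (closing 1-jn rule on J3)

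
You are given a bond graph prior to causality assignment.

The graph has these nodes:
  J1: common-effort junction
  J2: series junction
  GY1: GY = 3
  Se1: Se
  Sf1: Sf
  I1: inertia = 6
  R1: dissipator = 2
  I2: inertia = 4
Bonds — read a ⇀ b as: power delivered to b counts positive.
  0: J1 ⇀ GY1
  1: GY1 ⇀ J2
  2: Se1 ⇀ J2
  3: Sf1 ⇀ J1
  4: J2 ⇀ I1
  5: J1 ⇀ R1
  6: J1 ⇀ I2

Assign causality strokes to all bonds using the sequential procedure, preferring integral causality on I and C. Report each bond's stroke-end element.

#2 |J2  (source Se1 imposes e)
#3 |Sf1  (Sf1 fixes flow; stroke at Sf1)
#4 |I1  (I1 integral (f out))
#1 |J2  (common-f at J2 fixed by 4)
#0 |J1  (through GY1, causality inverts; strokes same side of GY1)
#5 |R1  (J1: bond 0 brought effort, rest push out)
#6 |I2  (common-e at J1 fixed by 0)

#0 stroke at J1
#1 stroke at J2
#2 stroke at J2
#3 stroke at Sf1
#4 stroke at I1
#5 stroke at R1
#6 stroke at I2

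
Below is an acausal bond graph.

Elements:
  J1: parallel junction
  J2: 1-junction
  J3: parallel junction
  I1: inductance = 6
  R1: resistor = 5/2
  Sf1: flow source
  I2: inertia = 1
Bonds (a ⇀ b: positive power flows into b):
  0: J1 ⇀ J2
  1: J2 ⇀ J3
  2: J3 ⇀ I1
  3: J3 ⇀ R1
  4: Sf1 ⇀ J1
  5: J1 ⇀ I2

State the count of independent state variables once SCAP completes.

2  (I1, I2 all integral)

bond 4 stroke→Sf1  (Sf1 (Sf) sets flow on bond)
bond 2 stroke→I1  (I1 outputs flow p/I1)
bond 5 stroke→I2  (I2 integral (f out))
bond 0 stroke→J1  (J1 needs exactly one e-in)
bond 1 stroke→J2  (J2 flow already set via bond 0)
bond 3 stroke→J3  (only one effort-in slot at J3)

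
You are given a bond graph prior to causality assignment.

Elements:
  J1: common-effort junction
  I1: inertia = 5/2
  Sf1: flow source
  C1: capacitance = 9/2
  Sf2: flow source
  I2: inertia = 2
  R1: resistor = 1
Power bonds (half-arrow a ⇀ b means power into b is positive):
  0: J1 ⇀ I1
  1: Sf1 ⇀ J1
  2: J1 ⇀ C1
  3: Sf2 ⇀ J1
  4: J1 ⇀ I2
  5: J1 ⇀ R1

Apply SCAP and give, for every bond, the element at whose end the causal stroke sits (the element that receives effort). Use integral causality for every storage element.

bond 1 →Sf1  (source Sf1 imposes f)
bond 3 →Sf2  (Sf2: flow source, stroke at near end)
bond 0 →I1  (I1 integral (f out))
bond 2 →J1  (C1: C, integral causality)
bond 4 →I2  (0-jn J1 has e-setter on 2)
bond 5 →R1  (J1 effort already set via bond 2)

β0 stroke at I1
β1 stroke at Sf1
β2 stroke at J1
β3 stroke at Sf2
β4 stroke at I2
β5 stroke at R1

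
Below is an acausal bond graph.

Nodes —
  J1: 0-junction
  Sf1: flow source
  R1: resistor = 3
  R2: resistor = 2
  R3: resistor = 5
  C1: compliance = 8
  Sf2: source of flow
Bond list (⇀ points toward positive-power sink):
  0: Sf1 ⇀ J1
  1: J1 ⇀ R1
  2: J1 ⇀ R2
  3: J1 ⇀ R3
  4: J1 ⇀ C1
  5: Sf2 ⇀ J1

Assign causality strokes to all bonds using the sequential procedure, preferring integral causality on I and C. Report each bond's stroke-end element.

#0 stroke at Sf1
#1 stroke at R1
#2 stroke at R2
#3 stroke at R3
#4 stroke at J1
#5 stroke at Sf2

#0 →Sf1  (Sf1: flow source, stroke at near end)
#5 →Sf2  (Sf2 (Sf) sets flow on bond)
#4 →J1  (C1 integral (e out))
#1 →R1  (0-jn J1 has e-setter on 4)
#2 →R2  (0-jn J1 has e-setter on 4)
#3 →R3  (0-jn J1 has e-setter on 4)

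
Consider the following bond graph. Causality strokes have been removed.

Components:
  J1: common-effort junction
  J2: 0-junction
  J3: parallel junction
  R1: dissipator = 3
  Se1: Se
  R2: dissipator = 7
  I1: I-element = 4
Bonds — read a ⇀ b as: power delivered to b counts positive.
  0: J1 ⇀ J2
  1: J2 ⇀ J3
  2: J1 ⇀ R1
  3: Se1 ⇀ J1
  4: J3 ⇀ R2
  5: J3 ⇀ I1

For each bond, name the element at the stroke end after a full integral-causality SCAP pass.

b3 |J1  (Se1 fixes effort; stroke away)
b0 |J2  (J1: bond 3 brought effort, rest push out)
b2 |R1  (J1: bond 3 brought effort, rest push out)
b1 |J3  (0-jn J2 has e-setter on 0)
b4 |R2  (J3 effort already set via bond 1)
b5 |I1  (J3 effort already set via bond 1)

β0 stroke→J2
β1 stroke→J3
β2 stroke→R1
β3 stroke→J1
β4 stroke→R2
β5 stroke→I1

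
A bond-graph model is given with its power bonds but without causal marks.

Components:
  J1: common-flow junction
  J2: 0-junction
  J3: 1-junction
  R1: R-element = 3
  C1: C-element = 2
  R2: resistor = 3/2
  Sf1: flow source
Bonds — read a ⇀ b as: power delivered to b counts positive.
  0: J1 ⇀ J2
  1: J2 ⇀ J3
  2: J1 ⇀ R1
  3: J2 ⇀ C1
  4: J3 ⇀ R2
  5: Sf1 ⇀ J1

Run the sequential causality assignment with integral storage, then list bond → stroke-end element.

β5 stroke at Sf1  (source Sf1 imposes f)
β0 stroke at J1  (J1: bond 5 brought flow, rest push out)
β2 stroke at J1  (J1 flow already set via bond 5)
β3 stroke at J2  (C1 integral (e out))
β1 stroke at J3  (J2 effort already set via bond 3)
β4 stroke at R2  (closing 1-jn rule on J3)

#0 |J1
#1 |J3
#2 |J1
#3 |J2
#4 |R2
#5 |Sf1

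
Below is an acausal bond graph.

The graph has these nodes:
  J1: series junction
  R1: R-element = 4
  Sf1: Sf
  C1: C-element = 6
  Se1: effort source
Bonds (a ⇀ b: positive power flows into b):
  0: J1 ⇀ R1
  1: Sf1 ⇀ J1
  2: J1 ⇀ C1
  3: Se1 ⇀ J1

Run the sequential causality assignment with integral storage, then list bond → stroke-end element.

b1 stroke→Sf1  (Sf1 (Sf) sets flow on bond)
b3 stroke→J1  (Se1: effort source, stroke at far end)
b0 stroke→J1  (J1: bond 1 brought flow, rest push out)
b2 stroke→J1  (common-f at J1 fixed by 1)

b0 →J1
b1 →Sf1
b2 →J1
b3 →J1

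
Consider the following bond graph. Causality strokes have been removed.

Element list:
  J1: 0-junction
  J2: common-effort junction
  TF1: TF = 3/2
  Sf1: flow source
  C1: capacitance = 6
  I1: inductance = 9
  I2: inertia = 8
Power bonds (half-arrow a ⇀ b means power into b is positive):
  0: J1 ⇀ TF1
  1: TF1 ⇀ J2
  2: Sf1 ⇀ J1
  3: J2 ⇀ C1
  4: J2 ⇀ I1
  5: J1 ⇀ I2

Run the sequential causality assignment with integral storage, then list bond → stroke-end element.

b2 →Sf1  (Sf1 (Sf) sets flow on bond)
b3 →J2  (prefer integral on C1)
b1 →TF1  (0-jn J2 has e-setter on 3)
b4 →I1  (0-jn J2 has e-setter on 3)
b0 →J1  (TF1: transformer flips bond 1)
b5 →I2  (J1: bond 0 brought effort, rest push out)

β0 stroke at J1
β1 stroke at TF1
β2 stroke at Sf1
β3 stroke at J2
β4 stroke at I1
β5 stroke at I2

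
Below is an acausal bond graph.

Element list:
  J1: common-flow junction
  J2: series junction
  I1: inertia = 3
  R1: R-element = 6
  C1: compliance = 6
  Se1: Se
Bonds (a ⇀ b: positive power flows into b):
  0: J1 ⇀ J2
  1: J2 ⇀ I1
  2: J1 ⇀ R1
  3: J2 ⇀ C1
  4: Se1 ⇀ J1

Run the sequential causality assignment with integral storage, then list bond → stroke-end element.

b4 stroke→J1  (source Se1 imposes e)
b1 stroke→I1  (I1: I, integral causality)
b0 stroke→J2  (1-jn J2 has f-setter on 1)
b3 stroke→J2  (1-jn J2 has f-setter on 1)
b2 stroke→J1  (J1 flow already set via bond 0)

β0 |J2
β1 |I1
β2 |J1
β3 |J2
β4 |J1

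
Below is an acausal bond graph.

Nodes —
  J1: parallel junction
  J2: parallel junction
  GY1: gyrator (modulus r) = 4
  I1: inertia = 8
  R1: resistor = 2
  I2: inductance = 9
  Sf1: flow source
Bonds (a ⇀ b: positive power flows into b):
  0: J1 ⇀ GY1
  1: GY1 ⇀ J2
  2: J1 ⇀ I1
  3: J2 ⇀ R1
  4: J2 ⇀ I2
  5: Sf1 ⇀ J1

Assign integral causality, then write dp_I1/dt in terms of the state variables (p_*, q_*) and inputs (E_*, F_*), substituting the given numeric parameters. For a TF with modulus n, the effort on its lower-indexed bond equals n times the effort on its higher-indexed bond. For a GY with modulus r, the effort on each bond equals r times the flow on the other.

dp_I1/dt = 8*F_Sf1 - p_I1 + 4*p_I2/9

bond 5 |Sf1  (Sf1 fixes flow; stroke at Sf1)
bond 2 |I1  (I1: I, integral causality)
bond 0 |J1  (J1: last free bond brings effort in)
bond 1 |J2  (GY GY1: same side as bond 0)
bond 3 |R1  (0-jn J2 has e-setter on 1)
bond 4 |I2  (0-jn J2 has e-setter on 1)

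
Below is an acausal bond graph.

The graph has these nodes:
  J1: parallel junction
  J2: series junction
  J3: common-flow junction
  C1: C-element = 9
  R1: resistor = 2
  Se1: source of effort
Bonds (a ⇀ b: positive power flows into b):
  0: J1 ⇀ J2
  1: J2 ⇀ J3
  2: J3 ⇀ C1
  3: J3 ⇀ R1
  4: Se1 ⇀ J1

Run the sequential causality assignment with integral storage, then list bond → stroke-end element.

bond 4 →J1  (Se1: effort source, stroke at far end)
bond 0 →J2  (common-e at J1 fixed by 4)
bond 1 →J3  (J2 needs exactly one f-in)
bond 2 →J3  (C1: C, integral causality)
bond 3 →R1  (J3: last free bond brings flow in)

bond 0 stroke→J2
bond 1 stroke→J3
bond 2 stroke→J3
bond 3 stroke→R1
bond 4 stroke→J1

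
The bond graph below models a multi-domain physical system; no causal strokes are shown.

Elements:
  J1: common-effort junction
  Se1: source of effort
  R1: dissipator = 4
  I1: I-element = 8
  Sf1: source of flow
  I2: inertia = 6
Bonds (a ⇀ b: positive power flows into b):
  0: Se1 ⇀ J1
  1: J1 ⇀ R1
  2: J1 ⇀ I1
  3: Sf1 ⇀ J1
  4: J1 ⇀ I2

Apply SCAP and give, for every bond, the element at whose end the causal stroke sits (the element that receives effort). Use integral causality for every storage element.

#0 |J1
#1 |R1
#2 |I1
#3 |Sf1
#4 |I2

β0 stroke at J1  (Se1 fixes effort; stroke away)
β3 stroke at Sf1  (Sf1 (Sf) sets flow on bond)
β1 stroke at R1  (J1 effort already set via bond 0)
β2 stroke at I1  (J1 effort already set via bond 0)
β4 stroke at I2  (J1: bond 0 brought effort, rest push out)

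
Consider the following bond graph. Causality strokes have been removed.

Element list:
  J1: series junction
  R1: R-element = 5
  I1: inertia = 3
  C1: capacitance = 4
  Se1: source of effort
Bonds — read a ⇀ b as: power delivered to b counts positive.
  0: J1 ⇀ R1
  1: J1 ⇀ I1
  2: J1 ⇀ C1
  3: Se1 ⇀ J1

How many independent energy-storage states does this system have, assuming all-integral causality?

#3 |J1  (source Se1 imposes e)
#1 |I1  (I1 outputs flow p/I1)
#0 |J1  (common-f at J1 fixed by 1)
#2 |J1  (1-jn J1 has f-setter on 1)

2  (C1, I1 all integral)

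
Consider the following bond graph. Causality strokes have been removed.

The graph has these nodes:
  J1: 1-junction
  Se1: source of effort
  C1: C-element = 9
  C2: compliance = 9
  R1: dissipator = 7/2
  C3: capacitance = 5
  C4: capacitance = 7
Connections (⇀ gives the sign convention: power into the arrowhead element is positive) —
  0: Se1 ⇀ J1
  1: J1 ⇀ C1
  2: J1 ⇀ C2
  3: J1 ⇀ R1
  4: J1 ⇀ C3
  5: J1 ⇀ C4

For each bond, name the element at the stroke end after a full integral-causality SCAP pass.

b0 |J1
b1 |J1
b2 |J1
b3 |R1
b4 |J1
b5 |J1

bond 0 stroke→J1  (Se1 (Se) sets effort on bond)
bond 1 stroke→J1  (prefer integral on C1)
bond 2 stroke→J1  (prefer integral on C2)
bond 4 stroke→J1  (prefer integral on C3)
bond 5 stroke→J1  (C4: C, integral causality)
bond 3 stroke→R1  (closing 1-jn rule on J1)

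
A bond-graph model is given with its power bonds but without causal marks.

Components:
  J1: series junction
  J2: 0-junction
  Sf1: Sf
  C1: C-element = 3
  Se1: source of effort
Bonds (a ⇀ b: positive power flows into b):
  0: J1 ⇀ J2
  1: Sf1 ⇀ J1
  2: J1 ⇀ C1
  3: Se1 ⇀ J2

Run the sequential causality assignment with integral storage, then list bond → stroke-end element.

bond 0 stroke at J1
bond 1 stroke at Sf1
bond 2 stroke at J1
bond 3 stroke at J2

β1 →Sf1  (Sf1 (Sf) sets flow on bond)
β3 →J2  (Se1 fixes effort; stroke away)
β0 →J1  (common-f at J1 fixed by 1)
β2 →J1  (J1: bond 1 brought flow, rest push out)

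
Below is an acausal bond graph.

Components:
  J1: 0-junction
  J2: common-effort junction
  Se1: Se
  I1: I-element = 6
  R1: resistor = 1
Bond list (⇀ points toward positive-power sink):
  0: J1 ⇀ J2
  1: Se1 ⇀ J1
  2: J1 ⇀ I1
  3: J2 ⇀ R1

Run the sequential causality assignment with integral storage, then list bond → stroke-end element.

β0 |J2
β1 |J1
β2 |I1
β3 |R1

bond 1 →J1  (Se1: effort source, stroke at far end)
bond 0 →J2  (common-e at J1 fixed by 1)
bond 2 →I1  (0-jn J1 has e-setter on 1)
bond 3 →R1  (common-e at J2 fixed by 0)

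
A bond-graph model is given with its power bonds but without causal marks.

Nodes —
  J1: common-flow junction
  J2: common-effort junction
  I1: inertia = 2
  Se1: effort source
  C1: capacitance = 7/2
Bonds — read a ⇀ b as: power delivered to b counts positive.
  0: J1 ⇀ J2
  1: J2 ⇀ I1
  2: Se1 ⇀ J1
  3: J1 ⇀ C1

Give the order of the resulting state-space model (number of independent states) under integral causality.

β2 →J1  (Se1 (Se) sets effort on bond)
β1 →I1  (I1: I, integral causality)
β0 →J2  (J2 needs exactly one e-in)
β3 →J1  (1-jn J1 has f-setter on 0)

2  (C1, I1 all integral)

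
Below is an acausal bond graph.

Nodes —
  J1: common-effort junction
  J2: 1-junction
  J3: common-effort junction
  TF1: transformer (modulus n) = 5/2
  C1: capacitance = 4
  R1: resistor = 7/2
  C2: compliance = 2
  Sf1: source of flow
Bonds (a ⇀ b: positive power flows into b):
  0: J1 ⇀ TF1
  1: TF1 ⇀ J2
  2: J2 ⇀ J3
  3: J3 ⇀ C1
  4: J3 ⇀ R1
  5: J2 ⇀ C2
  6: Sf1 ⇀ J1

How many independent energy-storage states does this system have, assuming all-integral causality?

bond 6 stroke at Sf1  (source Sf1 imposes f)
bond 0 stroke at J1  (only one effort-in slot at J1)
bond 1 stroke at TF1  (TF1 one-in-one-out from 0)
bond 2 stroke at J2  (J2 flow already set via bond 1)
bond 5 stroke at J2  (common-f at J2 fixed by 1)
bond 3 stroke at J3  (prefer integral on C1)
bond 4 stroke at R1  (J3: bond 3 brought effort, rest push out)

2  (C1, C2 all integral)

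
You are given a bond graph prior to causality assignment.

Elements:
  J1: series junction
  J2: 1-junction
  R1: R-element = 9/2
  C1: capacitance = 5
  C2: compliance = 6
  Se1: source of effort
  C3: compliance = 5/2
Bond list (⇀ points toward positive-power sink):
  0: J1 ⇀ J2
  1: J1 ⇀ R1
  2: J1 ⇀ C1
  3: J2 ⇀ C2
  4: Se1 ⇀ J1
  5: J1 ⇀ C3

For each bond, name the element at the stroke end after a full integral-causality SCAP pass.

bond 4 |J1  (Se1 fixes effort; stroke away)
bond 2 |J1  (C1: C, integral causality)
bond 3 |J2  (C2 outputs effort q/C2)
bond 0 |J1  (J2: last free bond brings flow in)
bond 5 |J1  (C3: C, integral causality)
bond 1 |R1  (only one flow-in slot at J1)

β0 stroke at J1
β1 stroke at R1
β2 stroke at J1
β3 stroke at J2
β4 stroke at J1
β5 stroke at J1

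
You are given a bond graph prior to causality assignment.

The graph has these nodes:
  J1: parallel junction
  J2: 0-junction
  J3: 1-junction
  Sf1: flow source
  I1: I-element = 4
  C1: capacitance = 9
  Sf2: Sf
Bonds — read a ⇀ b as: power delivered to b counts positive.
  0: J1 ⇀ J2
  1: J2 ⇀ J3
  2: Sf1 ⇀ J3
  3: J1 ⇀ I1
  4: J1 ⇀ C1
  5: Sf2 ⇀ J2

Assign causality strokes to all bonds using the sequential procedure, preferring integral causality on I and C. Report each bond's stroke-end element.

b0 stroke→J2
b1 stroke→J3
b2 stroke→Sf1
b3 stroke→I1
b4 stroke→J1
b5 stroke→Sf2

#2 →Sf1  (Sf1 (Sf) sets flow on bond)
#5 →Sf2  (Sf2: flow source, stroke at near end)
#1 →J3  (common-f at J3 fixed by 2)
#0 →J2  (J2: last free bond brings effort in)
#3 →I1  (prefer integral on I1)
#4 →J1  (only one effort-in slot at J1)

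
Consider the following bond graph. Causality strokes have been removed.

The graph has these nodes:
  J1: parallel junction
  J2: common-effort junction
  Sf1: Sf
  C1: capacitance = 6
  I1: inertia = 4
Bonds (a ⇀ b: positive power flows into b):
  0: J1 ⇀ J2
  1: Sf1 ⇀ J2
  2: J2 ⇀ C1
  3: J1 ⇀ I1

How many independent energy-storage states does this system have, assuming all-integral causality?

2  (C1, I1 all integral)

b1 stroke at Sf1  (Sf1 fixes flow; stroke at Sf1)
b2 stroke at J2  (prefer integral on C1)
b0 stroke at J1  (J2: bond 2 brought effort, rest push out)
b3 stroke at I1  (J1: bond 0 brought effort, rest push out)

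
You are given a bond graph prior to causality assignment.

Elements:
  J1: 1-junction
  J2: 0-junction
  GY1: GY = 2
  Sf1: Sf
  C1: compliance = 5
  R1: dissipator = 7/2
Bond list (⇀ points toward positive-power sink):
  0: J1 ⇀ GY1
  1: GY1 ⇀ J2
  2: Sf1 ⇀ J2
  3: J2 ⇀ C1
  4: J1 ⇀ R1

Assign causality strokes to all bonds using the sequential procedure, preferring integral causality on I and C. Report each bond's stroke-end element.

#2 |Sf1  (Sf1 (Sf) sets flow on bond)
#3 |J2  (C1 integral (e out))
#1 |GY1  (common-e at J2 fixed by 3)
#0 |GY1  (GY1: gyrator matches bond 1)
#4 |J1  (J1: bond 0 brought flow, rest push out)

#0 stroke at GY1
#1 stroke at GY1
#2 stroke at Sf1
#3 stroke at J2
#4 stroke at J1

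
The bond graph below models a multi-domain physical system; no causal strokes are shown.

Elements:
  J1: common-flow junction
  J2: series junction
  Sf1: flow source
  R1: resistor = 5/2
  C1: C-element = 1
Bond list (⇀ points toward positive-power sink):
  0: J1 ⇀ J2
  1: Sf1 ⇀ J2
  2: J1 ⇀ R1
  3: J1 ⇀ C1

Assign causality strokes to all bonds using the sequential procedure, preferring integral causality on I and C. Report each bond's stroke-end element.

#1 →Sf1  (source Sf1 imposes f)
#0 →J2  (common-f at J2 fixed by 1)
#2 →J1  (J1: bond 0 brought flow, rest push out)
#3 →J1  (1-jn J1 has f-setter on 0)

β0 stroke→J2
β1 stroke→Sf1
β2 stroke→J1
β3 stroke→J1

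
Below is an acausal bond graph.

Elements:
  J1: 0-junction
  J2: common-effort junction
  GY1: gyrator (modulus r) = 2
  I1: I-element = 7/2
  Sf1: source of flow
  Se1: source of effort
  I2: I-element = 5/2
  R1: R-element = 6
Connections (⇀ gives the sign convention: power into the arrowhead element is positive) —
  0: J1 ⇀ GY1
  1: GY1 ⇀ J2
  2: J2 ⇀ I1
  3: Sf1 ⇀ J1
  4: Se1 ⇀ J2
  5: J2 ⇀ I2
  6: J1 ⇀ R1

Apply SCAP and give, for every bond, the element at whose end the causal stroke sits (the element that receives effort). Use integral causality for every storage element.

#3 stroke at Sf1  (Sf1 (Sf) sets flow on bond)
#4 stroke at J2  (Se1: effort source, stroke at far end)
#1 stroke at GY1  (common-e at J2 fixed by 4)
#2 stroke at I1  (0-jn J2 has e-setter on 4)
#5 stroke at I2  (0-jn J2 has e-setter on 4)
#0 stroke at GY1  (GY GY1: same side as bond 1)
#6 stroke at J1  (J1: last free bond brings effort in)

b0 →GY1
b1 →GY1
b2 →I1
b3 →Sf1
b4 →J2
b5 →I2
b6 →J1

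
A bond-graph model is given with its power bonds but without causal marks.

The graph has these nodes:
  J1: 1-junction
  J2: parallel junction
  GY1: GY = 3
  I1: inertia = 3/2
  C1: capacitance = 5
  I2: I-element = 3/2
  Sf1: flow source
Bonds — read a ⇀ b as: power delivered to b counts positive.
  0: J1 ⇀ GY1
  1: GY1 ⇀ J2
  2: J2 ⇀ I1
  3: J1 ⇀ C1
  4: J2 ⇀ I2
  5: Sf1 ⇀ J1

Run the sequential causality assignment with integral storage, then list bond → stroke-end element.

#5 stroke at Sf1  (Sf1 fixes flow; stroke at Sf1)
#0 stroke at J1  (1-jn J1 has f-setter on 5)
#3 stroke at J1  (1-jn J1 has f-setter on 5)
#1 stroke at J2  (through GY1, causality inverts; strokes same side of GY1)
#2 stroke at I1  (J2: bond 1 brought effort, rest push out)
#4 stroke at I2  (common-e at J2 fixed by 1)

β0 stroke at J1
β1 stroke at J2
β2 stroke at I1
β3 stroke at J1
β4 stroke at I2
β5 stroke at Sf1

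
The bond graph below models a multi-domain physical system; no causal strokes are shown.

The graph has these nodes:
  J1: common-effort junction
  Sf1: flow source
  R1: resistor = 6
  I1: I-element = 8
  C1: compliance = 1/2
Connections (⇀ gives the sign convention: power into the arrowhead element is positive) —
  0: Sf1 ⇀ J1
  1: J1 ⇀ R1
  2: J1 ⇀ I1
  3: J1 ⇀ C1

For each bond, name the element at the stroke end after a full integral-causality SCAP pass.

β0 |Sf1
β1 |R1
β2 |I1
β3 |J1

β0 |Sf1  (source Sf1 imposes f)
β2 |I1  (I1: I, integral causality)
β3 |J1  (C1 integral (e out))
β1 |R1  (J1: bond 3 brought effort, rest push out)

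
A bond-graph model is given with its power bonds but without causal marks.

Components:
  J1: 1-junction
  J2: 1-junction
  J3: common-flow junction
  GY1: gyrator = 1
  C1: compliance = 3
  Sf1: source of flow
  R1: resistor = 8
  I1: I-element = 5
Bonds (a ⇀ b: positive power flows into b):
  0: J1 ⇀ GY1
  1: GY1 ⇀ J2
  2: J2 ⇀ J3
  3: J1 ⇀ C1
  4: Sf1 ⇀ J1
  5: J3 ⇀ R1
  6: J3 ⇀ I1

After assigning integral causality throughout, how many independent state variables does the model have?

2  (C1, I1 all integral)

b4 |Sf1  (Sf1 (Sf) sets flow on bond)
b0 |J1  (J1 flow already set via bond 4)
b3 |J1  (common-f at J1 fixed by 4)
b1 |J2  (through GY1, causality inverts; strokes same side of GY1)
b2 |J3  (J2: last free bond brings flow in)
b6 |I1  (I1: I, integral causality)
b5 |J3  (1-jn J3 has f-setter on 6)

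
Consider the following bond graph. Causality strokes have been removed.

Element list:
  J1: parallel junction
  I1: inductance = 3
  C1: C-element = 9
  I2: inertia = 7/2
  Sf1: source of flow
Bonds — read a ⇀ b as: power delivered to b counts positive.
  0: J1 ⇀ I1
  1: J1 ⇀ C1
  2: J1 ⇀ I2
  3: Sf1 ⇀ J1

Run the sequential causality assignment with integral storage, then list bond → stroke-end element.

β3 stroke→Sf1  (Sf1 fixes flow; stroke at Sf1)
β0 stroke→I1  (I1: I, integral causality)
β1 stroke→J1  (C1: C, integral causality)
β2 stroke→I2  (common-e at J1 fixed by 1)

bond 0 stroke→I1
bond 1 stroke→J1
bond 2 stroke→I2
bond 3 stroke→Sf1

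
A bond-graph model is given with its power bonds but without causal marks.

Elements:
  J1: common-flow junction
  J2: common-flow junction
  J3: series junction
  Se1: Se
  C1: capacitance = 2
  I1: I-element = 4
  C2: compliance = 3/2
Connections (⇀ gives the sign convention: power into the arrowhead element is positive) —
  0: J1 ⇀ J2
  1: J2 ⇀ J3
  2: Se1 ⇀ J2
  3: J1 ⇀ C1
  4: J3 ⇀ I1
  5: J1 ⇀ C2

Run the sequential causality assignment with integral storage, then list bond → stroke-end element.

b2 →J2  (source Se1 imposes e)
b3 →J1  (C1 outputs effort q/C1)
b4 →I1  (prefer integral on I1)
b1 →J3  (1-jn J3 has f-setter on 4)
b0 →J2  (J2: bond 1 brought flow, rest push out)
b5 →J1  (J1: bond 0 brought flow, rest push out)

#0 stroke at J2
#1 stroke at J3
#2 stroke at J2
#3 stroke at J1
#4 stroke at I1
#5 stroke at J1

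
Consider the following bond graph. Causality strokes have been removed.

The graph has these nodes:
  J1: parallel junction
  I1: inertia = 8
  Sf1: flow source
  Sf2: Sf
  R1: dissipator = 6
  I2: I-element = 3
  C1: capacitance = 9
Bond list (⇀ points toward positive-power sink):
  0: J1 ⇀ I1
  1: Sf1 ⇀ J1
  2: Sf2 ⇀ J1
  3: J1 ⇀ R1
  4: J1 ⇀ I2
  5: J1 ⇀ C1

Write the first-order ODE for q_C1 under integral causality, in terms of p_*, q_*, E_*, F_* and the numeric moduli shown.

b1 →Sf1  (source Sf1 imposes f)
b2 →Sf2  (source Sf2 imposes f)
b0 →I1  (I1 outputs flow p/I1)
b4 →I2  (I2 outputs flow p/I2)
b5 →J1  (C1: C, integral causality)
b3 →R1  (J1: bond 5 brought effort, rest push out)

dq_C1/dt = F_Sf1 + F_Sf2 - p_I1/8 - p_I2/3 - q_C1/54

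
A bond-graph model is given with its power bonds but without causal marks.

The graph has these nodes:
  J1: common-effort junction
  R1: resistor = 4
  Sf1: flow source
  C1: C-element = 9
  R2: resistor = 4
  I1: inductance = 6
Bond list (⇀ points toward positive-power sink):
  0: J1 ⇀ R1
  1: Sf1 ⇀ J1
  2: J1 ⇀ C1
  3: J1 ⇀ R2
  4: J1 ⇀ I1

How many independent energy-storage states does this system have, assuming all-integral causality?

2  (C1, I1 all integral)

bond 1 stroke at Sf1  (Sf1: flow source, stroke at near end)
bond 2 stroke at J1  (prefer integral on C1)
bond 0 stroke at R1  (J1: bond 2 brought effort, rest push out)
bond 3 stroke at R2  (0-jn J1 has e-setter on 2)
bond 4 stroke at I1  (J1 effort already set via bond 2)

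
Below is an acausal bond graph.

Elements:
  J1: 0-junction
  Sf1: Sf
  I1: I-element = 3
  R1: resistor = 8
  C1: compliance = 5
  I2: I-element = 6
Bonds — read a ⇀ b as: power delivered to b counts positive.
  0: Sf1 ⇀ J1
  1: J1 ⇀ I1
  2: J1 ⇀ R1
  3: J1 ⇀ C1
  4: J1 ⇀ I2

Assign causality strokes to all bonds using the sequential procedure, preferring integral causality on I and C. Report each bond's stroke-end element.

bond 0 stroke at Sf1
bond 1 stroke at I1
bond 2 stroke at R1
bond 3 stroke at J1
bond 4 stroke at I2

bond 0 stroke→Sf1  (Sf1 (Sf) sets flow on bond)
bond 1 stroke→I1  (I1: I, integral causality)
bond 3 stroke→J1  (C1 integral (e out))
bond 2 stroke→R1  (common-e at J1 fixed by 3)
bond 4 stroke→I2  (J1: bond 3 brought effort, rest push out)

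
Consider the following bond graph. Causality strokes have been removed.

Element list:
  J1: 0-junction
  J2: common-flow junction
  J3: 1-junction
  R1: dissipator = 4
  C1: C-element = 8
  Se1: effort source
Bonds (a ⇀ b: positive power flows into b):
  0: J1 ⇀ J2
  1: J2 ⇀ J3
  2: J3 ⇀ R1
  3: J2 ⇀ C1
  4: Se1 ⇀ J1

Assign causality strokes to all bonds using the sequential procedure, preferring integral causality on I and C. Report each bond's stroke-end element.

#0 |J2
#1 |J3
#2 |R1
#3 |J2
#4 |J1

bond 4 |J1  (Se1 (Se) sets effort on bond)
bond 0 |J2  (J1: bond 4 brought effort, rest push out)
bond 3 |J2  (C1: C, integral causality)
bond 1 |J3  (only one flow-in slot at J2)
bond 2 |R1  (only one flow-in slot at J3)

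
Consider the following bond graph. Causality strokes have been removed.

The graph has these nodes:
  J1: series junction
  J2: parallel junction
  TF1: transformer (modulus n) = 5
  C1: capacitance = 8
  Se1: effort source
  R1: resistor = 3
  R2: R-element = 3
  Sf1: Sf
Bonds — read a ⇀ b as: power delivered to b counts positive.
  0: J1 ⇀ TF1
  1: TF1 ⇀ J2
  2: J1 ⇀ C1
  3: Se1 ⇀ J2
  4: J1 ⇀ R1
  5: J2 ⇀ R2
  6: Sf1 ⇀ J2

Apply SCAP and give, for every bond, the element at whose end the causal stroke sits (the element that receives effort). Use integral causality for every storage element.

#0 stroke at J1
#1 stroke at TF1
#2 stroke at J1
#3 stroke at J2
#4 stroke at R1
#5 stroke at R2
#6 stroke at Sf1

b3 stroke→J2  (Se1: effort source, stroke at far end)
b6 stroke→Sf1  (Sf1: flow source, stroke at near end)
b1 stroke→TF1  (J2 effort already set via bond 3)
b5 stroke→R2  (0-jn J2 has e-setter on 3)
b0 stroke→J1  (TF1 one-in-one-out from 1)
b2 stroke→J1  (C1: C, integral causality)
b4 stroke→R1  (closing 1-jn rule on J1)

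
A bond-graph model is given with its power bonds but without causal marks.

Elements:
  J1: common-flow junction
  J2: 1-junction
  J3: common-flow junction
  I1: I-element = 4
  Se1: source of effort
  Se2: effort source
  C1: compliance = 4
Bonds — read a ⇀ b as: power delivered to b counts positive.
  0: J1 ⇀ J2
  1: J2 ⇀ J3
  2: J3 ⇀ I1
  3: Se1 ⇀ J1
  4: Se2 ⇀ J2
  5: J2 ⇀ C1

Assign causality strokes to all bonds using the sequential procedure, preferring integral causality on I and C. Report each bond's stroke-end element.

bond 0 stroke→J2
bond 1 stroke→J3
bond 2 stroke→I1
bond 3 stroke→J1
bond 4 stroke→J2
bond 5 stroke→J2

b3 stroke at J1  (Se1 fixes effort; stroke away)
b4 stroke at J2  (Se2 fixes effort; stroke away)
b0 stroke at J2  (closing 1-jn rule on J1)
b2 stroke at I1  (I1 outputs flow p/I1)
b1 stroke at J3  (J3: bond 2 brought flow, rest push out)
b5 stroke at J2  (J2 flow already set via bond 1)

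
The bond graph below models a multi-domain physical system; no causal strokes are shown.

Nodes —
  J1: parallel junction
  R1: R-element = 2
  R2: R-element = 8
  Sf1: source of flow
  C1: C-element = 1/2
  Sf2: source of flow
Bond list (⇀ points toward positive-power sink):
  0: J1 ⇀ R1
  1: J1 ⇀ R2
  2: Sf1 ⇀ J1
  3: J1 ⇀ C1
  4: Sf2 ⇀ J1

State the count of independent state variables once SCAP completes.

bond 2 |Sf1  (Sf1 (Sf) sets flow on bond)
bond 4 |Sf2  (Sf2 fixes flow; stroke at Sf2)
bond 3 |J1  (C1 outputs effort q/C1)
bond 0 |R1  (J1 effort already set via bond 3)
bond 1 |R2  (0-jn J1 has e-setter on 3)

1  (C1 all integral)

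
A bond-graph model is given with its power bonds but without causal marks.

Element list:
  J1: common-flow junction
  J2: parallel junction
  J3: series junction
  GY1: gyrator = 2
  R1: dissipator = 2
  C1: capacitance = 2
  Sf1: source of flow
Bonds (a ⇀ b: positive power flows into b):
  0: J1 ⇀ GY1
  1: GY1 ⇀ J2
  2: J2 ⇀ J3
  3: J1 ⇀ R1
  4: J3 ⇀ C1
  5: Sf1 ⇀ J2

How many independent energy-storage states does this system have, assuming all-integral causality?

b5 →Sf1  (Sf1: flow source, stroke at near end)
b4 →J3  (C1: C, integral causality)
b2 →J2  (J3 needs exactly one f-in)
b1 →GY1  (J2 effort already set via bond 2)
b0 →GY1  (GY GY1: same side as bond 1)
b3 →J1  (J1: bond 0 brought flow, rest push out)

1  (C1 all integral)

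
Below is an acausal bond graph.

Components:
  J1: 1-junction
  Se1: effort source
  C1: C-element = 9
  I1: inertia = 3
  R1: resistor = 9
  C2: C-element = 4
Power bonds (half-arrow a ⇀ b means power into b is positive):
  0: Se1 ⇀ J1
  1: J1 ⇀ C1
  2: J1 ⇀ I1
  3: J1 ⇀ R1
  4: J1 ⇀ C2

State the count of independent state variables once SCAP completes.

#0 →J1  (source Se1 imposes e)
#1 →J1  (C1 integral (e out))
#2 →I1  (prefer integral on I1)
#3 →J1  (common-f at J1 fixed by 2)
#4 →J1  (common-f at J1 fixed by 2)

3  (C1, C2, I1 all integral)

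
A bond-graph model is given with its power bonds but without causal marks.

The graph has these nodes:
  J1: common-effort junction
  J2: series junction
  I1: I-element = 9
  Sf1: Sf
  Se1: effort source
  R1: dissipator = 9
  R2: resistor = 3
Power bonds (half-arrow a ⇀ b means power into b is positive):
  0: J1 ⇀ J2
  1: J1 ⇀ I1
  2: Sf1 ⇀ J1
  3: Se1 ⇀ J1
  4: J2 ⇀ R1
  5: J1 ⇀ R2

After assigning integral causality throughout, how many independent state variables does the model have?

1  (I1 all integral)

b2 →Sf1  (Sf1: flow source, stroke at near end)
b3 →J1  (source Se1 imposes e)
b0 →J2  (J1: bond 3 brought effort, rest push out)
b1 →I1  (J1 effort already set via bond 3)
b5 →R2  (J1 effort already set via bond 3)
b4 →R1  (J2: last free bond brings flow in)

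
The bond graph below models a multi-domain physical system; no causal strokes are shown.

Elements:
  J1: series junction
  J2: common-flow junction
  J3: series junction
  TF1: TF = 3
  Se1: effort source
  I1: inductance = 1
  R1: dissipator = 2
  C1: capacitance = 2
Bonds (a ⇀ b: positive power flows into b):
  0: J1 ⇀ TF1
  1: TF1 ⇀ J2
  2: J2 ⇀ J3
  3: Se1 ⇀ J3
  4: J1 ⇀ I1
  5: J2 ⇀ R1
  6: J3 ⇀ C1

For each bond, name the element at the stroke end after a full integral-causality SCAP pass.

b3 stroke→J3  (Se1 (Se) sets effort on bond)
b4 stroke→I1  (I1 integral (f out))
b0 stroke→J1  (common-f at J1 fixed by 4)
b1 stroke→TF1  (through TF1, causality passes straight; one stroke at TF1)
b2 stroke→J2  (common-f at J2 fixed by 1)
b5 stroke→J2  (J2 flow already set via bond 1)
b6 stroke→J3  (common-f at J3 fixed by 2)

β0 |J1
β1 |TF1
β2 |J2
β3 |J3
β4 |I1
β5 |J2
β6 |J3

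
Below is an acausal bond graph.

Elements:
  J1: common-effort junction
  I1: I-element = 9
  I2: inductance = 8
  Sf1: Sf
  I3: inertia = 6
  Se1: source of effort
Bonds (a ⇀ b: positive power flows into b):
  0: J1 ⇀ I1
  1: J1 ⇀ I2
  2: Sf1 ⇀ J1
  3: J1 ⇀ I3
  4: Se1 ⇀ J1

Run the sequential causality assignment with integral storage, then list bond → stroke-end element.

bond 2 stroke at Sf1  (Sf1 (Sf) sets flow on bond)
bond 4 stroke at J1  (source Se1 imposes e)
bond 0 stroke at I1  (common-e at J1 fixed by 4)
bond 1 stroke at I2  (J1: bond 4 brought effort, rest push out)
bond 3 stroke at I3  (common-e at J1 fixed by 4)

β0 |I1
β1 |I2
β2 |Sf1
β3 |I3
β4 |J1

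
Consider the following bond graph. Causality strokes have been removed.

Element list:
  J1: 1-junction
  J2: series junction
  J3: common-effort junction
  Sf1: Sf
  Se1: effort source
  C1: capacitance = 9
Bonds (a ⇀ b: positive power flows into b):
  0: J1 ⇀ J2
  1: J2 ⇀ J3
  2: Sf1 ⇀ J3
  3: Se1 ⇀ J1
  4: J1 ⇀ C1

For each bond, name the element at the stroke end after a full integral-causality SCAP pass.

b0 |J2
b1 |J3
b2 |Sf1
b3 |J1
b4 |J1

#2 stroke→Sf1  (source Sf1 imposes f)
#3 stroke→J1  (Se1 fixes effort; stroke away)
#1 stroke→J3  (closing 0-jn rule on J3)
#0 stroke→J2  (common-f at J2 fixed by 1)
#4 stroke→J1  (J1 flow already set via bond 0)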